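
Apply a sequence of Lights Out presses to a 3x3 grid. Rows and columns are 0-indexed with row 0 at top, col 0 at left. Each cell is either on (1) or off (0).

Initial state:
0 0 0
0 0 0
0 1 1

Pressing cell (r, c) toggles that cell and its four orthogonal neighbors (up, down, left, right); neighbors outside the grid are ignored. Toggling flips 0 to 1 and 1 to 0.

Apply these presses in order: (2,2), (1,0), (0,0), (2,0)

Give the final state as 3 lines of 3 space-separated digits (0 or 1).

After press 1 at (2,2):
0 0 0
0 0 1
0 0 0

After press 2 at (1,0):
1 0 0
1 1 1
1 0 0

After press 3 at (0,0):
0 1 0
0 1 1
1 0 0

After press 4 at (2,0):
0 1 0
1 1 1
0 1 0

Answer: 0 1 0
1 1 1
0 1 0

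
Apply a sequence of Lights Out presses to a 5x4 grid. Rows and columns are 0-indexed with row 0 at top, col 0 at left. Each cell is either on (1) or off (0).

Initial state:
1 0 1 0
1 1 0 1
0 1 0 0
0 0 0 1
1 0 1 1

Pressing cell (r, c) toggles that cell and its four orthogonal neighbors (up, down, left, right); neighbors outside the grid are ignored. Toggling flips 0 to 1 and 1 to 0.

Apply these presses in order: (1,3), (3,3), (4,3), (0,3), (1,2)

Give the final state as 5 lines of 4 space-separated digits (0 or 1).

Answer: 1 0 1 0
1 0 0 0
0 1 1 0
0 0 1 1
1 0 0 1

Derivation:
After press 1 at (1,3):
1 0 1 1
1 1 1 0
0 1 0 1
0 0 0 1
1 0 1 1

After press 2 at (3,3):
1 0 1 1
1 1 1 0
0 1 0 0
0 0 1 0
1 0 1 0

After press 3 at (4,3):
1 0 1 1
1 1 1 0
0 1 0 0
0 0 1 1
1 0 0 1

After press 4 at (0,3):
1 0 0 0
1 1 1 1
0 1 0 0
0 0 1 1
1 0 0 1

After press 5 at (1,2):
1 0 1 0
1 0 0 0
0 1 1 0
0 0 1 1
1 0 0 1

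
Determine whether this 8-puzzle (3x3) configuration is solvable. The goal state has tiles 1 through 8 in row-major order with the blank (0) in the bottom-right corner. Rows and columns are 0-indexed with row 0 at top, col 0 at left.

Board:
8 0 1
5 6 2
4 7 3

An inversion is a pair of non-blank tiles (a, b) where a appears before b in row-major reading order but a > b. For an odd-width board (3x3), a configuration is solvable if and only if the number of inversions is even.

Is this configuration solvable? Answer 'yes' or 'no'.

Inversions (pairs i<j in row-major order where tile[i] > tile[j] > 0): 15
15 is odd, so the puzzle is not solvable.

Answer: no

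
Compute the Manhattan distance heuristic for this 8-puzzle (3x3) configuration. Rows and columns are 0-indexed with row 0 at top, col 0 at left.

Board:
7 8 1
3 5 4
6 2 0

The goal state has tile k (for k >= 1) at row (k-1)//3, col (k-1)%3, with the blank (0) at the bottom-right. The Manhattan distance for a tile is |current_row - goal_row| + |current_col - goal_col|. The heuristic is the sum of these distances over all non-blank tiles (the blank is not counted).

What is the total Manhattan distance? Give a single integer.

Tile 7: at (0,0), goal (2,0), distance |0-2|+|0-0| = 2
Tile 8: at (0,1), goal (2,1), distance |0-2|+|1-1| = 2
Tile 1: at (0,2), goal (0,0), distance |0-0|+|2-0| = 2
Tile 3: at (1,0), goal (0,2), distance |1-0|+|0-2| = 3
Tile 5: at (1,1), goal (1,1), distance |1-1|+|1-1| = 0
Tile 4: at (1,2), goal (1,0), distance |1-1|+|2-0| = 2
Tile 6: at (2,0), goal (1,2), distance |2-1|+|0-2| = 3
Tile 2: at (2,1), goal (0,1), distance |2-0|+|1-1| = 2
Sum: 2 + 2 + 2 + 3 + 0 + 2 + 3 + 2 = 16

Answer: 16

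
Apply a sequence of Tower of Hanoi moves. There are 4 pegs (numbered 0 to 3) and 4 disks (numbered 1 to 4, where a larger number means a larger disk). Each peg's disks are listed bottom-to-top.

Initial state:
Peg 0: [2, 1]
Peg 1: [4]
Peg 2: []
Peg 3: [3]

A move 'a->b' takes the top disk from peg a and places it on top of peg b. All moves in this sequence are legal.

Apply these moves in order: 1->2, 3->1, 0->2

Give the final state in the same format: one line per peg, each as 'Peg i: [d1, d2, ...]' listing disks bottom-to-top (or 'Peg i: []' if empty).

After move 1 (1->2):
Peg 0: [2, 1]
Peg 1: []
Peg 2: [4]
Peg 3: [3]

After move 2 (3->1):
Peg 0: [2, 1]
Peg 1: [3]
Peg 2: [4]
Peg 3: []

After move 3 (0->2):
Peg 0: [2]
Peg 1: [3]
Peg 2: [4, 1]
Peg 3: []

Answer: Peg 0: [2]
Peg 1: [3]
Peg 2: [4, 1]
Peg 3: []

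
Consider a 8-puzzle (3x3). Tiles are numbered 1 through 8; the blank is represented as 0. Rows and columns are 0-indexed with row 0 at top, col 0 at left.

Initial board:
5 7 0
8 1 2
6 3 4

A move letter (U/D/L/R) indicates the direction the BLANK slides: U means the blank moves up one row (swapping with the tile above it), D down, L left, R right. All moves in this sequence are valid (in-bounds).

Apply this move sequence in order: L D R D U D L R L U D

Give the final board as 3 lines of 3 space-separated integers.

Answer: 5 1 7
8 2 4
6 0 3

Derivation:
After move 1 (L):
5 0 7
8 1 2
6 3 4

After move 2 (D):
5 1 7
8 0 2
6 3 4

After move 3 (R):
5 1 7
8 2 0
6 3 4

After move 4 (D):
5 1 7
8 2 4
6 3 0

After move 5 (U):
5 1 7
8 2 0
6 3 4

After move 6 (D):
5 1 7
8 2 4
6 3 0

After move 7 (L):
5 1 7
8 2 4
6 0 3

After move 8 (R):
5 1 7
8 2 4
6 3 0

After move 9 (L):
5 1 7
8 2 4
6 0 3

After move 10 (U):
5 1 7
8 0 4
6 2 3

After move 11 (D):
5 1 7
8 2 4
6 0 3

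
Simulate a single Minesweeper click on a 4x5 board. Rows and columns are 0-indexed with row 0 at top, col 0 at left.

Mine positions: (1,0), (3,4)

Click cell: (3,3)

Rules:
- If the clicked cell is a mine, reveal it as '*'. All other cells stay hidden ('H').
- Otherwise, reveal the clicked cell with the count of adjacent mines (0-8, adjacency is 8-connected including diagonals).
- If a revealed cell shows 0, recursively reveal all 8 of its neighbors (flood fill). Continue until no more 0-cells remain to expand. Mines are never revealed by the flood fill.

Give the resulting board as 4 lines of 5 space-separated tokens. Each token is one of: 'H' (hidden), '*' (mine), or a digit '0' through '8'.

H H H H H
H H H H H
H H H H H
H H H 1 H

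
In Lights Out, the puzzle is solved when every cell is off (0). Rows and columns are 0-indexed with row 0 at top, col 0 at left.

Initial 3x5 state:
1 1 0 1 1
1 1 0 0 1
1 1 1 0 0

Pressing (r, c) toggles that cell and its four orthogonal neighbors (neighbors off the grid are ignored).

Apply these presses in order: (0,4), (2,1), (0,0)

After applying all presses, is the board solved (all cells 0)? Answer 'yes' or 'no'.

After press 1 at (0,4):
1 1 0 0 0
1 1 0 0 0
1 1 1 0 0

After press 2 at (2,1):
1 1 0 0 0
1 0 0 0 0
0 0 0 0 0

After press 3 at (0,0):
0 0 0 0 0
0 0 0 0 0
0 0 0 0 0

Lights still on: 0

Answer: yes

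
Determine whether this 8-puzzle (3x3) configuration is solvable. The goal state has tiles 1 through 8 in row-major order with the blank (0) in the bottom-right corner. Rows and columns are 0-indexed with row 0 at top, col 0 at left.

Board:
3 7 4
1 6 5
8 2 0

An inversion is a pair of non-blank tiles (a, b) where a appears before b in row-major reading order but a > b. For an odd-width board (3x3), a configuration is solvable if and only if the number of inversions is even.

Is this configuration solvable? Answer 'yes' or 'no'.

Inversions (pairs i<j in row-major order where tile[i] > tile[j] > 0): 13
13 is odd, so the puzzle is not solvable.

Answer: no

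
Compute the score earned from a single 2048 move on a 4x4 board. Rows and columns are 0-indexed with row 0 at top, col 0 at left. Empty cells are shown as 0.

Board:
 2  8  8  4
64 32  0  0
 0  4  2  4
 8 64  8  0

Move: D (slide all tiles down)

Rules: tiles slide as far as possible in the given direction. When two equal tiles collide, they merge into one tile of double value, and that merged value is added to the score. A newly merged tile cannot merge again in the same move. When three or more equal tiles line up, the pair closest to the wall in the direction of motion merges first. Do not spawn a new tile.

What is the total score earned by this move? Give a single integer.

Slide down:
col 0: [2, 64, 0, 8] -> [0, 2, 64, 8]  score +0 (running 0)
col 1: [8, 32, 4, 64] -> [8, 32, 4, 64]  score +0 (running 0)
col 2: [8, 0, 2, 8] -> [0, 8, 2, 8]  score +0 (running 0)
col 3: [4, 0, 4, 0] -> [0, 0, 0, 8]  score +8 (running 8)
Board after move:
 0  8  0  0
 2 32  8  0
64  4  2  0
 8 64  8  8

Answer: 8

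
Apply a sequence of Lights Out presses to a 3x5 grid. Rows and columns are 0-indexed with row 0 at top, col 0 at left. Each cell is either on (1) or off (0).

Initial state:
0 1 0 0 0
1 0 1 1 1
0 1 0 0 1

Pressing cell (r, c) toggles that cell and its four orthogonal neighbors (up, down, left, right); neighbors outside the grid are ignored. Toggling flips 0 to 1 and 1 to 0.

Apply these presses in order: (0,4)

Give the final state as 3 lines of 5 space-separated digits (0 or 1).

After press 1 at (0,4):
0 1 0 1 1
1 0 1 1 0
0 1 0 0 1

Answer: 0 1 0 1 1
1 0 1 1 0
0 1 0 0 1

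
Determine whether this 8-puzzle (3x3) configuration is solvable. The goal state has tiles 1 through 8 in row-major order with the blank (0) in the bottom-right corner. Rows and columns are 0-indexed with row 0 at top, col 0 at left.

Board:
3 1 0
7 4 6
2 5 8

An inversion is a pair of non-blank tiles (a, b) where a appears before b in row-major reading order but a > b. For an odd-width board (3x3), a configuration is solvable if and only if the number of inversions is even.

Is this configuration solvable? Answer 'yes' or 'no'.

Answer: no

Derivation:
Inversions (pairs i<j in row-major order where tile[i] > tile[j] > 0): 9
9 is odd, so the puzzle is not solvable.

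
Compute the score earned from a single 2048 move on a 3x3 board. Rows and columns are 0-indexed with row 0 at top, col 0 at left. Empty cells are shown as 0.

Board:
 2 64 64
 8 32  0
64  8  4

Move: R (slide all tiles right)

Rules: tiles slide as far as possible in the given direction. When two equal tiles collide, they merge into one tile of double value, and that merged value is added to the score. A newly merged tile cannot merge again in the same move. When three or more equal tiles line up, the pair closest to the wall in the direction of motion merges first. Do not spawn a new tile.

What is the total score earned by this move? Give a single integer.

Answer: 128

Derivation:
Slide right:
row 0: [2, 64, 64] -> [0, 2, 128]  score +128 (running 128)
row 1: [8, 32, 0] -> [0, 8, 32]  score +0 (running 128)
row 2: [64, 8, 4] -> [64, 8, 4]  score +0 (running 128)
Board after move:
  0   2 128
  0   8  32
 64   8   4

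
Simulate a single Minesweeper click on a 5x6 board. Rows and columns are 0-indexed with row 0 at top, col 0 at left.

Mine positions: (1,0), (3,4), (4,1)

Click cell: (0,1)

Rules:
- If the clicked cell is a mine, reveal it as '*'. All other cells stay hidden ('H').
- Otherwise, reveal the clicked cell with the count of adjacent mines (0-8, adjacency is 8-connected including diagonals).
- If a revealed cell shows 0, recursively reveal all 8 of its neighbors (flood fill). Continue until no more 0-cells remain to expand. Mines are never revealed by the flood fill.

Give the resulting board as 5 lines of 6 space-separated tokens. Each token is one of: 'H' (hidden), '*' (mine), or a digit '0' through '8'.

H 1 H H H H
H H H H H H
H H H H H H
H H H H H H
H H H H H H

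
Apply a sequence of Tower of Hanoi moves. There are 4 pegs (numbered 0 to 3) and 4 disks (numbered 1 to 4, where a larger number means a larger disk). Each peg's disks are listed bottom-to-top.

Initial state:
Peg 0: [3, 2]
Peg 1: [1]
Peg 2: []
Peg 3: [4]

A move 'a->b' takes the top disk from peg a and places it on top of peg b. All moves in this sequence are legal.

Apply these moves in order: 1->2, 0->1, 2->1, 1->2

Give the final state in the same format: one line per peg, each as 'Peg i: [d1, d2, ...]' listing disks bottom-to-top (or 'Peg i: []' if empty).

After move 1 (1->2):
Peg 0: [3, 2]
Peg 1: []
Peg 2: [1]
Peg 3: [4]

After move 2 (0->1):
Peg 0: [3]
Peg 1: [2]
Peg 2: [1]
Peg 3: [4]

After move 3 (2->1):
Peg 0: [3]
Peg 1: [2, 1]
Peg 2: []
Peg 3: [4]

After move 4 (1->2):
Peg 0: [3]
Peg 1: [2]
Peg 2: [1]
Peg 3: [4]

Answer: Peg 0: [3]
Peg 1: [2]
Peg 2: [1]
Peg 3: [4]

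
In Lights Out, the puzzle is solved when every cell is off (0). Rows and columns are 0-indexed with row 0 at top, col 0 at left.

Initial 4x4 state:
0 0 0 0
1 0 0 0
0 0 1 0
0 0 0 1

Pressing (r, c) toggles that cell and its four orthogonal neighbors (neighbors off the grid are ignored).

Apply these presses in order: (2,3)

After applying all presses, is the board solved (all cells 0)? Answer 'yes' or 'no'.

Answer: no

Derivation:
After press 1 at (2,3):
0 0 0 0
1 0 0 1
0 0 0 1
0 0 0 0

Lights still on: 3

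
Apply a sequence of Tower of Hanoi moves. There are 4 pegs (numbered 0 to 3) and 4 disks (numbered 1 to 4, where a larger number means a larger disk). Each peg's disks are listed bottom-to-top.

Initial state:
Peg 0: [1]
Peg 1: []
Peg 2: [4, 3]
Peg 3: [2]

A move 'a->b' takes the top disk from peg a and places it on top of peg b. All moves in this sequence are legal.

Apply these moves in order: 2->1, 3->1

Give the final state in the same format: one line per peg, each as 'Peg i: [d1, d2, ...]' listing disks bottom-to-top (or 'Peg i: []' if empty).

Answer: Peg 0: [1]
Peg 1: [3, 2]
Peg 2: [4]
Peg 3: []

Derivation:
After move 1 (2->1):
Peg 0: [1]
Peg 1: [3]
Peg 2: [4]
Peg 3: [2]

After move 2 (3->1):
Peg 0: [1]
Peg 1: [3, 2]
Peg 2: [4]
Peg 3: []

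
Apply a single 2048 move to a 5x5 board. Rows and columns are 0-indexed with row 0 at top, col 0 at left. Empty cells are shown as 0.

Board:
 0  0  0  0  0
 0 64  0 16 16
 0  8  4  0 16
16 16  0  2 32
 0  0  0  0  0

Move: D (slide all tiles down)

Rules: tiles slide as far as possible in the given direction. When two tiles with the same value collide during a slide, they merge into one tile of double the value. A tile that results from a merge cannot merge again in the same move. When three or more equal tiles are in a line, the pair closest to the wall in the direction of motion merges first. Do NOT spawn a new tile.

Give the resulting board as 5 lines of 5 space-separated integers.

Answer:  0  0  0  0  0
 0  0  0  0  0
 0 64  0  0  0
 0  8  0 16 32
16 16  4  2 32

Derivation:
Slide down:
col 0: [0, 0, 0, 16, 0] -> [0, 0, 0, 0, 16]
col 1: [0, 64, 8, 16, 0] -> [0, 0, 64, 8, 16]
col 2: [0, 0, 4, 0, 0] -> [0, 0, 0, 0, 4]
col 3: [0, 16, 0, 2, 0] -> [0, 0, 0, 16, 2]
col 4: [0, 16, 16, 32, 0] -> [0, 0, 0, 32, 32]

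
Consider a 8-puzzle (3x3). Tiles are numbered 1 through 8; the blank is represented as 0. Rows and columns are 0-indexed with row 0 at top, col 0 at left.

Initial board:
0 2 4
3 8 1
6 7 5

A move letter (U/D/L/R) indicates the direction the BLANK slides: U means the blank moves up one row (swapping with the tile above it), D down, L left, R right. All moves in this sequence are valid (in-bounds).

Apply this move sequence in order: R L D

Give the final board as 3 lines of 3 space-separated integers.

After move 1 (R):
2 0 4
3 8 1
6 7 5

After move 2 (L):
0 2 4
3 8 1
6 7 5

After move 3 (D):
3 2 4
0 8 1
6 7 5

Answer: 3 2 4
0 8 1
6 7 5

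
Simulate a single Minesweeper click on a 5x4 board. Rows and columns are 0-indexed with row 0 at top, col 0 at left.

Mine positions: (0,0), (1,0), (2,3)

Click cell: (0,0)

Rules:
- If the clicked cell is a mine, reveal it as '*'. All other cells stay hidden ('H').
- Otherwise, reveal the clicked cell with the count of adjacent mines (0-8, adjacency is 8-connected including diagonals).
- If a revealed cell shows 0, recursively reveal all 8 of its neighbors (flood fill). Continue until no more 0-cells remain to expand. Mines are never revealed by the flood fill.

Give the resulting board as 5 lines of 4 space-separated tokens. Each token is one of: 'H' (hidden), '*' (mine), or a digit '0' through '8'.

* H H H
H H H H
H H H H
H H H H
H H H H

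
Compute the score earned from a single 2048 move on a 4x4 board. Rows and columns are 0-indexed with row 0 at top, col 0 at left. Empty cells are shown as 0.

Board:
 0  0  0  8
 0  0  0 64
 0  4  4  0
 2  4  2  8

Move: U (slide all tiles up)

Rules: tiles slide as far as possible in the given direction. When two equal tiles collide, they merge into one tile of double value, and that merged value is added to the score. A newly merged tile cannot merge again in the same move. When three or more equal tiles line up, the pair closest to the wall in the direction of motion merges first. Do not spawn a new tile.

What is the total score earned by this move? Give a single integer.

Answer: 8

Derivation:
Slide up:
col 0: [0, 0, 0, 2] -> [2, 0, 0, 0]  score +0 (running 0)
col 1: [0, 0, 4, 4] -> [8, 0, 0, 0]  score +8 (running 8)
col 2: [0, 0, 4, 2] -> [4, 2, 0, 0]  score +0 (running 8)
col 3: [8, 64, 0, 8] -> [8, 64, 8, 0]  score +0 (running 8)
Board after move:
 2  8  4  8
 0  0  2 64
 0  0  0  8
 0  0  0  0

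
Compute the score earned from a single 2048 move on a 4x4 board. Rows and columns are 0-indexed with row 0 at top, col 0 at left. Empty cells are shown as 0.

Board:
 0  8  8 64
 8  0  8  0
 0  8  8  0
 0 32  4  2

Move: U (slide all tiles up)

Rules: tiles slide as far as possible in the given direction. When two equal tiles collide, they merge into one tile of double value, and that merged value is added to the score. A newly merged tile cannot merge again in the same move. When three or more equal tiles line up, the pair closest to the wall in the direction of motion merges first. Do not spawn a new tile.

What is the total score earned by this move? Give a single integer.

Slide up:
col 0: [0, 8, 0, 0] -> [8, 0, 0, 0]  score +0 (running 0)
col 1: [8, 0, 8, 32] -> [16, 32, 0, 0]  score +16 (running 16)
col 2: [8, 8, 8, 4] -> [16, 8, 4, 0]  score +16 (running 32)
col 3: [64, 0, 0, 2] -> [64, 2, 0, 0]  score +0 (running 32)
Board after move:
 8 16 16 64
 0 32  8  2
 0  0  4  0
 0  0  0  0

Answer: 32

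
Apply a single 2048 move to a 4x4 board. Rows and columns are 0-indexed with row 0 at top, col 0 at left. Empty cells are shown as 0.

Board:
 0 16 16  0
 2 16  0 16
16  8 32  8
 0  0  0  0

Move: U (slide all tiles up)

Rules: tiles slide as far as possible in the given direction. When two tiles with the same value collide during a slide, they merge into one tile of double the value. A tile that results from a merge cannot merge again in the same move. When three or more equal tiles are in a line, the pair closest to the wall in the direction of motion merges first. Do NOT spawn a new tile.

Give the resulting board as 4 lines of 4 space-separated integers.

Slide up:
col 0: [0, 2, 16, 0] -> [2, 16, 0, 0]
col 1: [16, 16, 8, 0] -> [32, 8, 0, 0]
col 2: [16, 0, 32, 0] -> [16, 32, 0, 0]
col 3: [0, 16, 8, 0] -> [16, 8, 0, 0]

Answer:  2 32 16 16
16  8 32  8
 0  0  0  0
 0  0  0  0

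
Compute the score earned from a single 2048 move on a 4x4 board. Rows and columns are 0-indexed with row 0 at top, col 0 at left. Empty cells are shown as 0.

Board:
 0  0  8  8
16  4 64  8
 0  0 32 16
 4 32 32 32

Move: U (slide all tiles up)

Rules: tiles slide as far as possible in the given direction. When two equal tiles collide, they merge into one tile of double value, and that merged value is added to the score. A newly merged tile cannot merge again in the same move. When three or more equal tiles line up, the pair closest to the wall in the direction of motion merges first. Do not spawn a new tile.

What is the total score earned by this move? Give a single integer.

Slide up:
col 0: [0, 16, 0, 4] -> [16, 4, 0, 0]  score +0 (running 0)
col 1: [0, 4, 0, 32] -> [4, 32, 0, 0]  score +0 (running 0)
col 2: [8, 64, 32, 32] -> [8, 64, 64, 0]  score +64 (running 64)
col 3: [8, 8, 16, 32] -> [16, 16, 32, 0]  score +16 (running 80)
Board after move:
16  4  8 16
 4 32 64 16
 0  0 64 32
 0  0  0  0

Answer: 80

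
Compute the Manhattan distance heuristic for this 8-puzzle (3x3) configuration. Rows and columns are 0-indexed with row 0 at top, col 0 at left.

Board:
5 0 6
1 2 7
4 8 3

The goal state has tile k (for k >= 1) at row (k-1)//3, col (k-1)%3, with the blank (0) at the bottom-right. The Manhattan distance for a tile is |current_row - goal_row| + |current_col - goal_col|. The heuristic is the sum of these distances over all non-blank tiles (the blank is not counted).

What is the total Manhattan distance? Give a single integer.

Answer: 11

Derivation:
Tile 5: at (0,0), goal (1,1), distance |0-1|+|0-1| = 2
Tile 6: at (0,2), goal (1,2), distance |0-1|+|2-2| = 1
Tile 1: at (1,0), goal (0,0), distance |1-0|+|0-0| = 1
Tile 2: at (1,1), goal (0,1), distance |1-0|+|1-1| = 1
Tile 7: at (1,2), goal (2,0), distance |1-2|+|2-0| = 3
Tile 4: at (2,0), goal (1,0), distance |2-1|+|0-0| = 1
Tile 8: at (2,1), goal (2,1), distance |2-2|+|1-1| = 0
Tile 3: at (2,2), goal (0,2), distance |2-0|+|2-2| = 2
Sum: 2 + 1 + 1 + 1 + 3 + 1 + 0 + 2 = 11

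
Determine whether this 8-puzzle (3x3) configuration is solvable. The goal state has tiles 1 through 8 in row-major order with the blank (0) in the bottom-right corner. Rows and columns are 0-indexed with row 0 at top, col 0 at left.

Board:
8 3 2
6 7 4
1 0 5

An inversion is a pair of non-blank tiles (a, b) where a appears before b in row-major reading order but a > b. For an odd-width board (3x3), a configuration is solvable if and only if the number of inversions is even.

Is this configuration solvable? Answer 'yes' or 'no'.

Answer: no

Derivation:
Inversions (pairs i<j in row-major order where tile[i] > tile[j] > 0): 17
17 is odd, so the puzzle is not solvable.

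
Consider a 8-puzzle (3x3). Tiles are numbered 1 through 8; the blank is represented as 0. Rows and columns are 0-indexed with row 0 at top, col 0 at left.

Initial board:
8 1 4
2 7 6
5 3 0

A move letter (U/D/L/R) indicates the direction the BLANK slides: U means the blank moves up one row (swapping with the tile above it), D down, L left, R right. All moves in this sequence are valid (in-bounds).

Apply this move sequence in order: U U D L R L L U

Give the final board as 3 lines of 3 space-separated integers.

After move 1 (U):
8 1 4
2 7 0
5 3 6

After move 2 (U):
8 1 0
2 7 4
5 3 6

After move 3 (D):
8 1 4
2 7 0
5 3 6

After move 4 (L):
8 1 4
2 0 7
5 3 6

After move 5 (R):
8 1 4
2 7 0
5 3 6

After move 6 (L):
8 1 4
2 0 7
5 3 6

After move 7 (L):
8 1 4
0 2 7
5 3 6

After move 8 (U):
0 1 4
8 2 7
5 3 6

Answer: 0 1 4
8 2 7
5 3 6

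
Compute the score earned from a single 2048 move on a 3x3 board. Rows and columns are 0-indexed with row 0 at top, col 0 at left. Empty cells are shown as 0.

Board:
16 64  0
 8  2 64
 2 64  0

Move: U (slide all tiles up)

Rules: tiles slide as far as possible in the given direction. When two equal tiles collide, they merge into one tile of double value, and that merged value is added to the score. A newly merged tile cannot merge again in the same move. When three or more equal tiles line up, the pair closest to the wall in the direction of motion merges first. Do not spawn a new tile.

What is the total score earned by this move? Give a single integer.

Slide up:
col 0: [16, 8, 2] -> [16, 8, 2]  score +0 (running 0)
col 1: [64, 2, 64] -> [64, 2, 64]  score +0 (running 0)
col 2: [0, 64, 0] -> [64, 0, 0]  score +0 (running 0)
Board after move:
16 64 64
 8  2  0
 2 64  0

Answer: 0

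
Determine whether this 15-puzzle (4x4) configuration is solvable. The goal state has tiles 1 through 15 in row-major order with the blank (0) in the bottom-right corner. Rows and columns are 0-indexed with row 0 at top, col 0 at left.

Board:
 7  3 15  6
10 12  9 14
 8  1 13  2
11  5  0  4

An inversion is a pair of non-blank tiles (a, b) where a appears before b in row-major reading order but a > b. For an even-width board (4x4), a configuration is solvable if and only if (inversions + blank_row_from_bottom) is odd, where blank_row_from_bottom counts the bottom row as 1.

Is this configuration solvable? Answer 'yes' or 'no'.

Inversions: 60
Blank is in row 3 (0-indexed from top), which is row 1 counting from the bottom (bottom = 1).
60 + 1 = 61, which is odd, so the puzzle is solvable.

Answer: yes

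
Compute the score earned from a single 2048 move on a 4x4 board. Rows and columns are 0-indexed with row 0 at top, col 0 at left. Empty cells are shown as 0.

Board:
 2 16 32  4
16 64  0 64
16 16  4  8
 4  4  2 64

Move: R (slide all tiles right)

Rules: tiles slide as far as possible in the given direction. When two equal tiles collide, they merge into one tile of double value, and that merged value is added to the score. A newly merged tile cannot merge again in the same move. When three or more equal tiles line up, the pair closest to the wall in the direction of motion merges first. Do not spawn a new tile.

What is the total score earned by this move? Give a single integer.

Slide right:
row 0: [2, 16, 32, 4] -> [2, 16, 32, 4]  score +0 (running 0)
row 1: [16, 64, 0, 64] -> [0, 0, 16, 128]  score +128 (running 128)
row 2: [16, 16, 4, 8] -> [0, 32, 4, 8]  score +32 (running 160)
row 3: [4, 4, 2, 64] -> [0, 8, 2, 64]  score +8 (running 168)
Board after move:
  2  16  32   4
  0   0  16 128
  0  32   4   8
  0   8   2  64

Answer: 168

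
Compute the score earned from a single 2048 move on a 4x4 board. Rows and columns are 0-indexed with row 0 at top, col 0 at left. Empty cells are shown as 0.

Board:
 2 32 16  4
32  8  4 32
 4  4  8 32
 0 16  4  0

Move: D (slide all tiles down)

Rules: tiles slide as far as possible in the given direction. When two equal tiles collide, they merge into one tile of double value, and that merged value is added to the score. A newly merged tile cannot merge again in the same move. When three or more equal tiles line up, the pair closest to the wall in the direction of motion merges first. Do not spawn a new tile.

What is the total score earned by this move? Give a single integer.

Answer: 64

Derivation:
Slide down:
col 0: [2, 32, 4, 0] -> [0, 2, 32, 4]  score +0 (running 0)
col 1: [32, 8, 4, 16] -> [32, 8, 4, 16]  score +0 (running 0)
col 2: [16, 4, 8, 4] -> [16, 4, 8, 4]  score +0 (running 0)
col 3: [4, 32, 32, 0] -> [0, 0, 4, 64]  score +64 (running 64)
Board after move:
 0 32 16  0
 2  8  4  0
32  4  8  4
 4 16  4 64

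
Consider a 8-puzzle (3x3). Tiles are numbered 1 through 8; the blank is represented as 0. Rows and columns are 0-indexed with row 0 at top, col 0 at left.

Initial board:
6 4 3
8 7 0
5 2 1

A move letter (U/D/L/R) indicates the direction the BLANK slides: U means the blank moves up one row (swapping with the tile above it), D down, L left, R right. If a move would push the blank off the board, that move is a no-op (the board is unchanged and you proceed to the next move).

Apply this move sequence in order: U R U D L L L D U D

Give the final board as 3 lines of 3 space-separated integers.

After move 1 (U):
6 4 0
8 7 3
5 2 1

After move 2 (R):
6 4 0
8 7 3
5 2 1

After move 3 (U):
6 4 0
8 7 3
5 2 1

After move 4 (D):
6 4 3
8 7 0
5 2 1

After move 5 (L):
6 4 3
8 0 7
5 2 1

After move 6 (L):
6 4 3
0 8 7
5 2 1

After move 7 (L):
6 4 3
0 8 7
5 2 1

After move 8 (D):
6 4 3
5 8 7
0 2 1

After move 9 (U):
6 4 3
0 8 7
5 2 1

After move 10 (D):
6 4 3
5 8 7
0 2 1

Answer: 6 4 3
5 8 7
0 2 1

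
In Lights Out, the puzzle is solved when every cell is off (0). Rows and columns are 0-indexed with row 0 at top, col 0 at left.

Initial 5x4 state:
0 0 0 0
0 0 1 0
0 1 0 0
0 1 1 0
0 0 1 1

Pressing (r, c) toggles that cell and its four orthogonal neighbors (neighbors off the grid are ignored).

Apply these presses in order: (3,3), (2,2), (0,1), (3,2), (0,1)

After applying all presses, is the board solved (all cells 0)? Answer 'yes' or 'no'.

Answer: yes

Derivation:
After press 1 at (3,3):
0 0 0 0
0 0 1 0
0 1 0 1
0 1 0 1
0 0 1 0

After press 2 at (2,2):
0 0 0 0
0 0 0 0
0 0 1 0
0 1 1 1
0 0 1 0

After press 3 at (0,1):
1 1 1 0
0 1 0 0
0 0 1 0
0 1 1 1
0 0 1 0

After press 4 at (3,2):
1 1 1 0
0 1 0 0
0 0 0 0
0 0 0 0
0 0 0 0

After press 5 at (0,1):
0 0 0 0
0 0 0 0
0 0 0 0
0 0 0 0
0 0 0 0

Lights still on: 0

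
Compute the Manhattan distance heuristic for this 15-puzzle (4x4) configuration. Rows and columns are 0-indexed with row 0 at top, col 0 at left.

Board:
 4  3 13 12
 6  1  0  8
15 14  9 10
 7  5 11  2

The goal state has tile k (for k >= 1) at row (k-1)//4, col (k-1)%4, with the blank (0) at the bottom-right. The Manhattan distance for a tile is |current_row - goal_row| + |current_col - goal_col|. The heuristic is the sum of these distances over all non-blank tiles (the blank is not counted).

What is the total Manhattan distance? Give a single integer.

Answer: 35

Derivation:
Tile 4: (0,0)->(0,3) = 3
Tile 3: (0,1)->(0,2) = 1
Tile 13: (0,2)->(3,0) = 5
Tile 12: (0,3)->(2,3) = 2
Tile 6: (1,0)->(1,1) = 1
Tile 1: (1,1)->(0,0) = 2
Tile 8: (1,3)->(1,3) = 0
Tile 15: (2,0)->(3,2) = 3
Tile 14: (2,1)->(3,1) = 1
Tile 9: (2,2)->(2,0) = 2
Tile 10: (2,3)->(2,1) = 2
Tile 7: (3,0)->(1,2) = 4
Tile 5: (3,1)->(1,0) = 3
Tile 11: (3,2)->(2,2) = 1
Tile 2: (3,3)->(0,1) = 5
Sum: 3 + 1 + 5 + 2 + 1 + 2 + 0 + 3 + 1 + 2 + 2 + 4 + 3 + 1 + 5 = 35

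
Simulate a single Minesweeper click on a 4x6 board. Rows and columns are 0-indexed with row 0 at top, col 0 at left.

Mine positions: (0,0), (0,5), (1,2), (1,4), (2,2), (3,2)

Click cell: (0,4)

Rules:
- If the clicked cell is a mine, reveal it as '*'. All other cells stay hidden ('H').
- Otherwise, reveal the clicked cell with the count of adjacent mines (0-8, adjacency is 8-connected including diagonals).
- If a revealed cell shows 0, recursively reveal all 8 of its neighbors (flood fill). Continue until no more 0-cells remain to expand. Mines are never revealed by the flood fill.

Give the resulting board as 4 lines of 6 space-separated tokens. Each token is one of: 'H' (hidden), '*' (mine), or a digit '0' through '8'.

H H H H 2 H
H H H H H H
H H H H H H
H H H H H H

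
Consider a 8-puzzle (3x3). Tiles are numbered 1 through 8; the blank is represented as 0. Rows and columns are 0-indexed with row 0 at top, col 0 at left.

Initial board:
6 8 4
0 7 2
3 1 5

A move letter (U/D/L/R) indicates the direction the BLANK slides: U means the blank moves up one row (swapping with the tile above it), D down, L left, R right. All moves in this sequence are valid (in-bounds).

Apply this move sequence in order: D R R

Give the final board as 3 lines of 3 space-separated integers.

After move 1 (D):
6 8 4
3 7 2
0 1 5

After move 2 (R):
6 8 4
3 7 2
1 0 5

After move 3 (R):
6 8 4
3 7 2
1 5 0

Answer: 6 8 4
3 7 2
1 5 0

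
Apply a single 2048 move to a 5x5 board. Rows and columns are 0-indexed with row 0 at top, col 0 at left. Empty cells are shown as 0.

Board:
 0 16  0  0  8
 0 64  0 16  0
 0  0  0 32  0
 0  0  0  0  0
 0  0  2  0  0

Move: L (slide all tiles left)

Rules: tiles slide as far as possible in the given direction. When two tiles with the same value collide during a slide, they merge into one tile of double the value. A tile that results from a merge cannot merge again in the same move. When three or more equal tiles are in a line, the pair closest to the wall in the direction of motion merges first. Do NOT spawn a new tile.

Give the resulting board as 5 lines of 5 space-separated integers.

Slide left:
row 0: [0, 16, 0, 0, 8] -> [16, 8, 0, 0, 0]
row 1: [0, 64, 0, 16, 0] -> [64, 16, 0, 0, 0]
row 2: [0, 0, 0, 32, 0] -> [32, 0, 0, 0, 0]
row 3: [0, 0, 0, 0, 0] -> [0, 0, 0, 0, 0]
row 4: [0, 0, 2, 0, 0] -> [2, 0, 0, 0, 0]

Answer: 16  8  0  0  0
64 16  0  0  0
32  0  0  0  0
 0  0  0  0  0
 2  0  0  0  0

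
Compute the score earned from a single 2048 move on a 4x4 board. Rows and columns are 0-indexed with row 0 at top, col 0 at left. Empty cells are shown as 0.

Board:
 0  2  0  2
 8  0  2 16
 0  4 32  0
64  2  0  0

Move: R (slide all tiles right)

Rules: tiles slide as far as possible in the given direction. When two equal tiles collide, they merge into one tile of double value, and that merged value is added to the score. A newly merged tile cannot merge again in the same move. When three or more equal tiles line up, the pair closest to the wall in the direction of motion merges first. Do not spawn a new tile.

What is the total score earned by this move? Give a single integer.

Slide right:
row 0: [0, 2, 0, 2] -> [0, 0, 0, 4]  score +4 (running 4)
row 1: [8, 0, 2, 16] -> [0, 8, 2, 16]  score +0 (running 4)
row 2: [0, 4, 32, 0] -> [0, 0, 4, 32]  score +0 (running 4)
row 3: [64, 2, 0, 0] -> [0, 0, 64, 2]  score +0 (running 4)
Board after move:
 0  0  0  4
 0  8  2 16
 0  0  4 32
 0  0 64  2

Answer: 4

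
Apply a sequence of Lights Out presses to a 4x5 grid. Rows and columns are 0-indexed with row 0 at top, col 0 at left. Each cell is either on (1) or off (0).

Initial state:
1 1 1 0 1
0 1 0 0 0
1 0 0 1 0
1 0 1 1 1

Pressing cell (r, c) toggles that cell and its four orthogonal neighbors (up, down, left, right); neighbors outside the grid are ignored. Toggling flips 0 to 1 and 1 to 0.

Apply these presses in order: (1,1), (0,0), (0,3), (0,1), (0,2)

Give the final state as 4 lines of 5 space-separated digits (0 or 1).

Answer: 1 1 0 0 0
0 1 0 1 0
1 1 0 1 0
1 0 1 1 1

Derivation:
After press 1 at (1,1):
1 0 1 0 1
1 0 1 0 0
1 1 0 1 0
1 0 1 1 1

After press 2 at (0,0):
0 1 1 0 1
0 0 1 0 0
1 1 0 1 0
1 0 1 1 1

After press 3 at (0,3):
0 1 0 1 0
0 0 1 1 0
1 1 0 1 0
1 0 1 1 1

After press 4 at (0,1):
1 0 1 1 0
0 1 1 1 0
1 1 0 1 0
1 0 1 1 1

After press 5 at (0,2):
1 1 0 0 0
0 1 0 1 0
1 1 0 1 0
1 0 1 1 1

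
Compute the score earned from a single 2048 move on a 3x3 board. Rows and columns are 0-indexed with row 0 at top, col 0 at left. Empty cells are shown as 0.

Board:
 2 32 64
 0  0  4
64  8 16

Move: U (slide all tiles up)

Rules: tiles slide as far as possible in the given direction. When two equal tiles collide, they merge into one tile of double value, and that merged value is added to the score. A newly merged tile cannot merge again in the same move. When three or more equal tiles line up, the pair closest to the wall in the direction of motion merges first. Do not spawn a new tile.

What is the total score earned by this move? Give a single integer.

Slide up:
col 0: [2, 0, 64] -> [2, 64, 0]  score +0 (running 0)
col 1: [32, 0, 8] -> [32, 8, 0]  score +0 (running 0)
col 2: [64, 4, 16] -> [64, 4, 16]  score +0 (running 0)
Board after move:
 2 32 64
64  8  4
 0  0 16

Answer: 0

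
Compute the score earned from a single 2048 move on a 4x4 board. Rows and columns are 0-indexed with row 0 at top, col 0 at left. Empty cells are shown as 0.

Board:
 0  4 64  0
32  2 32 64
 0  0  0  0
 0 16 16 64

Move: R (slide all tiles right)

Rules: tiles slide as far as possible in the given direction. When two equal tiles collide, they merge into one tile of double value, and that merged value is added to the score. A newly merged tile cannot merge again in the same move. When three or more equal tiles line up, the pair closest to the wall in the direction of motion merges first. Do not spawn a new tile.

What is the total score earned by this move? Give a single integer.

Answer: 32

Derivation:
Slide right:
row 0: [0, 4, 64, 0] -> [0, 0, 4, 64]  score +0 (running 0)
row 1: [32, 2, 32, 64] -> [32, 2, 32, 64]  score +0 (running 0)
row 2: [0, 0, 0, 0] -> [0, 0, 0, 0]  score +0 (running 0)
row 3: [0, 16, 16, 64] -> [0, 0, 32, 64]  score +32 (running 32)
Board after move:
 0  0  4 64
32  2 32 64
 0  0  0  0
 0  0 32 64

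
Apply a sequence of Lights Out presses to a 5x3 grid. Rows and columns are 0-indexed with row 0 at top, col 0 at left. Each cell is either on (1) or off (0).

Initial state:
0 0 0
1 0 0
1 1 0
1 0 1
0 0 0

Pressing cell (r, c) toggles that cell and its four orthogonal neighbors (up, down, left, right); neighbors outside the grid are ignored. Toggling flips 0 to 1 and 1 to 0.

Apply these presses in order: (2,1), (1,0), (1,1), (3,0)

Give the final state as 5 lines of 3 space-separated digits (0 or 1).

After press 1 at (2,1):
0 0 0
1 1 0
0 0 1
1 1 1
0 0 0

After press 2 at (1,0):
1 0 0
0 0 0
1 0 1
1 1 1
0 0 0

After press 3 at (1,1):
1 1 0
1 1 1
1 1 1
1 1 1
0 0 0

After press 4 at (3,0):
1 1 0
1 1 1
0 1 1
0 0 1
1 0 0

Answer: 1 1 0
1 1 1
0 1 1
0 0 1
1 0 0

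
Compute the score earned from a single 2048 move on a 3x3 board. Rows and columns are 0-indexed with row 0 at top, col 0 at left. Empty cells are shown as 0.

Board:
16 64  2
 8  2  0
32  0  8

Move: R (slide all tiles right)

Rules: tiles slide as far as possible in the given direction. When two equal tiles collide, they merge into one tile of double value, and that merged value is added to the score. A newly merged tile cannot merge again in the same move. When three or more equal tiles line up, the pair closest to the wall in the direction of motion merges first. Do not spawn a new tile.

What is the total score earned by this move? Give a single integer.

Answer: 0

Derivation:
Slide right:
row 0: [16, 64, 2] -> [16, 64, 2]  score +0 (running 0)
row 1: [8, 2, 0] -> [0, 8, 2]  score +0 (running 0)
row 2: [32, 0, 8] -> [0, 32, 8]  score +0 (running 0)
Board after move:
16 64  2
 0  8  2
 0 32  8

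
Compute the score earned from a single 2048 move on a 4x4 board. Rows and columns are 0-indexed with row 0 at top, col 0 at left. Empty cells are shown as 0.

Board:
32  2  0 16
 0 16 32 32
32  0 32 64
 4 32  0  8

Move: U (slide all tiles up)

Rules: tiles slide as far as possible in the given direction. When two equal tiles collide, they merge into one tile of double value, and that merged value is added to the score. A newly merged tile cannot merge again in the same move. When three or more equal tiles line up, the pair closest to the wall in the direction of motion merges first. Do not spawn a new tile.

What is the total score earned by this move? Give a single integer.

Slide up:
col 0: [32, 0, 32, 4] -> [64, 4, 0, 0]  score +64 (running 64)
col 1: [2, 16, 0, 32] -> [2, 16, 32, 0]  score +0 (running 64)
col 2: [0, 32, 32, 0] -> [64, 0, 0, 0]  score +64 (running 128)
col 3: [16, 32, 64, 8] -> [16, 32, 64, 8]  score +0 (running 128)
Board after move:
64  2 64 16
 4 16  0 32
 0 32  0 64
 0  0  0  8

Answer: 128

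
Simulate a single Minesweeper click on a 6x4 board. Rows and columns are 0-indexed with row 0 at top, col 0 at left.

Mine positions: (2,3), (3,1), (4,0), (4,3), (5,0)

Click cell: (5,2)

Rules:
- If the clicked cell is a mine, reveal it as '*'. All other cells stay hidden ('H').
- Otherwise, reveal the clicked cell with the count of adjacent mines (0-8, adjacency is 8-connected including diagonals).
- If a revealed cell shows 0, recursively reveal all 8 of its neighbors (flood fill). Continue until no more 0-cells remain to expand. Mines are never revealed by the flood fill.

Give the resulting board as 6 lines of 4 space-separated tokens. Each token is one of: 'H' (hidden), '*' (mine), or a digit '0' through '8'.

H H H H
H H H H
H H H H
H H H H
H H H H
H H 1 H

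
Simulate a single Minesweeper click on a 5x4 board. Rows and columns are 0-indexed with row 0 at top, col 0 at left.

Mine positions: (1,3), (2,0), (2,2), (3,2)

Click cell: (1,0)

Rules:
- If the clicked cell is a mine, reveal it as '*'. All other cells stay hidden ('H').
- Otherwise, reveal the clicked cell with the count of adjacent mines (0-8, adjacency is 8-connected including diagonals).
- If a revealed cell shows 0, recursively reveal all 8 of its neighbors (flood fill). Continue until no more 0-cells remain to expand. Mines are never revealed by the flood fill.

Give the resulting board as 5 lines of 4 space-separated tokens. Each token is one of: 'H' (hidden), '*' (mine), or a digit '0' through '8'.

H H H H
1 H H H
H H H H
H H H H
H H H H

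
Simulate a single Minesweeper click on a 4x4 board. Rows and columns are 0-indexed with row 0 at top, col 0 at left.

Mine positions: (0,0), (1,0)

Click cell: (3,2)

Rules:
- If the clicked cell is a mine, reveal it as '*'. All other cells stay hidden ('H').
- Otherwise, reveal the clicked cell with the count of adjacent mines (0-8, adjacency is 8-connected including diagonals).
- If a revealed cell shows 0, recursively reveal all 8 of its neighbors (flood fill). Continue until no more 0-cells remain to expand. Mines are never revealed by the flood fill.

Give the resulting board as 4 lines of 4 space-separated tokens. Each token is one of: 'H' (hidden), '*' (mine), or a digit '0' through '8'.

H 2 0 0
H 2 0 0
1 1 0 0
0 0 0 0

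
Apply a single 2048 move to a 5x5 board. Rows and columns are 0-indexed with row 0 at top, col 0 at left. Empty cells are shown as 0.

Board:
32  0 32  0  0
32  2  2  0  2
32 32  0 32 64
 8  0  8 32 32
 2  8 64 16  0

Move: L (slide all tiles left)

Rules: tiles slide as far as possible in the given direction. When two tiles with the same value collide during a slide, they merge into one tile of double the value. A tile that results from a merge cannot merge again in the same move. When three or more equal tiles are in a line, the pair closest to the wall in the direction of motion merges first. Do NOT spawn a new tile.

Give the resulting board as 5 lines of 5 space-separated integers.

Slide left:
row 0: [32, 0, 32, 0, 0] -> [64, 0, 0, 0, 0]
row 1: [32, 2, 2, 0, 2] -> [32, 4, 2, 0, 0]
row 2: [32, 32, 0, 32, 64] -> [64, 32, 64, 0, 0]
row 3: [8, 0, 8, 32, 32] -> [16, 64, 0, 0, 0]
row 4: [2, 8, 64, 16, 0] -> [2, 8, 64, 16, 0]

Answer: 64  0  0  0  0
32  4  2  0  0
64 32 64  0  0
16 64  0  0  0
 2  8 64 16  0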